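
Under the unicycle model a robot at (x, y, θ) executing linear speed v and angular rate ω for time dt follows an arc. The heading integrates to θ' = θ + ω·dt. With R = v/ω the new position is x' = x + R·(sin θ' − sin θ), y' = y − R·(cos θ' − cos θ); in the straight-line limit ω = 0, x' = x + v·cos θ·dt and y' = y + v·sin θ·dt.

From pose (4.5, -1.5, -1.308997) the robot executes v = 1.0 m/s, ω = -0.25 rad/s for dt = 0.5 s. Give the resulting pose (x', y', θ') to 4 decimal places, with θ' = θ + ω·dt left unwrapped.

(4.5989, -1.9898, -1.4340)

θ' = -1.3090 + -0.25·0.5 = -1.4340
R = v/ω = 1.0/-0.25 = -4.0000
x' = 4.5 + -4.0000·(sin -1.4340 − sin -1.3090) = 4.5989
y' = -1.5 − -4.0000·(cos -1.4340 − cos -1.3090) = -1.9898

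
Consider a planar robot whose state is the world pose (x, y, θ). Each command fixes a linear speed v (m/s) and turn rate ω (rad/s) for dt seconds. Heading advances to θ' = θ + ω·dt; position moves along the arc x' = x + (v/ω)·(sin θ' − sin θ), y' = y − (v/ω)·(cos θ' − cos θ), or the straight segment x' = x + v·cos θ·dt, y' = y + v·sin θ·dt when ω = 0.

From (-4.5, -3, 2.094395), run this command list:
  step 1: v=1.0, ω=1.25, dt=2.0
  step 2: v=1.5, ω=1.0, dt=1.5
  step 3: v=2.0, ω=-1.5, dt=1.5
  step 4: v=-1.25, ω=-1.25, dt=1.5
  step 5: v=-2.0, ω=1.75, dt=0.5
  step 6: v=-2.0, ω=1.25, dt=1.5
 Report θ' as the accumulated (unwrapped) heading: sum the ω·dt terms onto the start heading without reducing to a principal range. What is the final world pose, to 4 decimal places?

step 1: θ'=4.5944 (R=0.8000) → pose (-5.9873, -3.3058, 4.5944)
step 2: θ'=6.0944 (R=1.5000) → pose (-4.7792, -4.9558, 6.0944)
step 3: θ'=3.8444 (R=-1.3333) → pose (-4.1676, -7.2828, 3.8444)
step 4: θ'=1.9694 (R=1.0000) → pose (-2.5996, -7.6577, 1.9694)
step 5: θ'=2.8444 (R=-1.1429) → pose (-1.8811, -8.3069, 2.8444)
step 6: θ'=4.7194 (R=-1.6000) → pose (0.1874, -6.7658, 4.7194)

(0.1874, -6.7658, 4.7194)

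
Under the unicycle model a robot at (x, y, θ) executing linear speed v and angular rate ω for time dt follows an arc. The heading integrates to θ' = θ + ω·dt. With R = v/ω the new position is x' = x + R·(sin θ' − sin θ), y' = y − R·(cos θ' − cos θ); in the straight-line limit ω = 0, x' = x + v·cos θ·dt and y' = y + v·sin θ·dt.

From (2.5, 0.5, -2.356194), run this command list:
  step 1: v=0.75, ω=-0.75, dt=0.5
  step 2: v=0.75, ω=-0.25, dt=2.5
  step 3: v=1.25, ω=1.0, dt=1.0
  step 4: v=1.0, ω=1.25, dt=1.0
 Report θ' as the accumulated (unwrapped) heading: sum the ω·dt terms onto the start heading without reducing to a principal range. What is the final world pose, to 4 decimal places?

step 1: θ'=-2.7312 (R=-1.0000) → pose (2.1919, 0.2901, -2.7312)
step 2: θ'=-3.3562 (R=-3.0000) → pose (0.3561, 0.1098, -3.3562)
step 3: θ'=-2.3562 (R=1.2500) → pose (-0.7940, -0.2276, -2.3562)
step 4: θ'=-1.1062 (R=0.8000) → pose (-0.9435, -1.1517, -1.1062)

(-0.9435, -1.1517, -1.1062)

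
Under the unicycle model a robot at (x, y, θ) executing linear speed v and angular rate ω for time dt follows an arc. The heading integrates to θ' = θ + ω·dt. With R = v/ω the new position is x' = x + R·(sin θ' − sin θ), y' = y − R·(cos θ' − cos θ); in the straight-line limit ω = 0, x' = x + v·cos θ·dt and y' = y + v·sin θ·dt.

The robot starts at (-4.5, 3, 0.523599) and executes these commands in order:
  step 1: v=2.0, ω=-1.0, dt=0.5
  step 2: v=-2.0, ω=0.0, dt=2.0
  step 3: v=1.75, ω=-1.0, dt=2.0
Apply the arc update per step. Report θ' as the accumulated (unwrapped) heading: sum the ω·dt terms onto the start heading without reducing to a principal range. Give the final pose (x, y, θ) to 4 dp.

(-5.8968, 0.7330, -1.9764)

step 1: θ'=0.0236 (R=-2.0000) → pose (-3.5472, 3.2674, 0.0236)
step 2: θ'=0.0236 (straight) → pose (-7.5461, 3.1730, 0.0236)
step 3: θ'=-1.9764 (R=-1.7500) → pose (-5.8968, 0.7330, -1.9764)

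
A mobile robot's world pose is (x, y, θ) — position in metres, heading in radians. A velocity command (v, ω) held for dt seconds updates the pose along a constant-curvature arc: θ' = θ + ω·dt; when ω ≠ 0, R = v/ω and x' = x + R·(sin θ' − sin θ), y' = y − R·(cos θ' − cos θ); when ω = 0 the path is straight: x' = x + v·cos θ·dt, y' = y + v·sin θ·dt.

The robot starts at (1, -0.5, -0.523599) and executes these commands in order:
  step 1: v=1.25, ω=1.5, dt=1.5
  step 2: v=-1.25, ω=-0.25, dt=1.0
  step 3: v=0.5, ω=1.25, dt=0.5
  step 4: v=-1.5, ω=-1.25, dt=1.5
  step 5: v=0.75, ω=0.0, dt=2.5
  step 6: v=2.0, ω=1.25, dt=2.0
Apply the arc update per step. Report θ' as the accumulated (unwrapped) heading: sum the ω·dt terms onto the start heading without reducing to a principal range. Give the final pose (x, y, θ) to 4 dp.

(3.5726, 1.0123, 2.7264)

step 1: θ'=1.7264 (R=0.8333) → pose (2.2399, 0.3508, 1.7264)
step 2: θ'=1.4764 (R=5.0000) → pose (2.2781, -0.8953, 1.4764)
step 3: θ'=2.1014 (R=0.4000) → pose (2.2249, -0.6552, 2.1014)
step 4: θ'=0.2264 (R=1.2000) → pose (1.4592, -2.4318, 0.2264)
step 5: θ'=0.2264 (straight) → pose (3.2864, -2.0110, 0.2264)
step 6: θ'=2.7264 (R=1.6000) → pose (3.5726, 1.0123, 2.7264)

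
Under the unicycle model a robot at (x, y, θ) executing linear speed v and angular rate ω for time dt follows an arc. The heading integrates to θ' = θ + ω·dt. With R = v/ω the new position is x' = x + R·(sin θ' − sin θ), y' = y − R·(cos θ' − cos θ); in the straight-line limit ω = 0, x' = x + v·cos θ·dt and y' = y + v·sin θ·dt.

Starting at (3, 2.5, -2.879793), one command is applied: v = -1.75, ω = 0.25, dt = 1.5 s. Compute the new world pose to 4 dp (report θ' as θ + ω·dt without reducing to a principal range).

(5.3506, 3.6335, -2.5048)

θ' = -2.8798 + 0.25·1.5 = -2.5048
R = v/ω = -1.75/0.25 = -7.0000
x' = 3 + -7.0000·(sin -2.5048 − sin -2.8798) = 5.3506
y' = 2.5 − -7.0000·(cos -2.5048 − cos -2.8798) = 3.6335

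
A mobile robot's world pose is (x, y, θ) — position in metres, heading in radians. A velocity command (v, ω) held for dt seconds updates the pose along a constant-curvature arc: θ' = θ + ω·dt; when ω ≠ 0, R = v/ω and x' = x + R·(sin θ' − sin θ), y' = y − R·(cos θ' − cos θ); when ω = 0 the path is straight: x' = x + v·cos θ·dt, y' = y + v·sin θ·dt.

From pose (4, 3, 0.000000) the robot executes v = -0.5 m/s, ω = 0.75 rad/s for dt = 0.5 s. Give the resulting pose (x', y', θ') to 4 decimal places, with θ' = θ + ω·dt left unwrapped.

θ' = 0.0000 + 0.75·0.5 = 0.3750
R = v/ω = -0.5/0.75 = -0.6667
x' = 4 + -0.6667·(sin 0.3750 − sin 0.0000) = 3.7558
y' = 3 − -0.6667·(cos 0.3750 − cos 0.0000) = 2.9537

(3.7558, 2.9537, 0.3750)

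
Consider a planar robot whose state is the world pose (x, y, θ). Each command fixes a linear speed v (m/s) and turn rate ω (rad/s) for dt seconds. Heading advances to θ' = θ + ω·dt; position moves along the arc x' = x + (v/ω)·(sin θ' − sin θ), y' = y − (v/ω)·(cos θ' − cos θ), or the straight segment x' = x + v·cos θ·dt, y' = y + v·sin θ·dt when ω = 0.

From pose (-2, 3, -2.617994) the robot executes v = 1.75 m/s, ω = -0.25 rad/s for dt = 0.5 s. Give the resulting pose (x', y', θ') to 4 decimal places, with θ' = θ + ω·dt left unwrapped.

(-2.7831, 2.6109, -2.7430)

θ' = -2.6180 + -0.25·0.5 = -2.7430
R = v/ω = 1.75/-0.25 = -7.0000
x' = -2 + -7.0000·(sin -2.7430 − sin -2.6180) = -2.7831
y' = 3 − -7.0000·(cos -2.7430 − cos -2.6180) = 2.6109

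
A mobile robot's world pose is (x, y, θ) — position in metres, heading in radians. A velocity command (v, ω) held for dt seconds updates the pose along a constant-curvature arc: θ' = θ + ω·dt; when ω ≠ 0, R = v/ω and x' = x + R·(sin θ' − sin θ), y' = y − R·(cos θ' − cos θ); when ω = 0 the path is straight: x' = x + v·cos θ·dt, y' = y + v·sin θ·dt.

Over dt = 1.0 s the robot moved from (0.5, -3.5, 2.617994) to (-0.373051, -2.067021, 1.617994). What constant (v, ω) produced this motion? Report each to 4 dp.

Δθ = 1.617994 − 2.617994 = -1.000000
ω = Δθ/dt = -1.000000/1.0 = -1.0000
R = −Δy/(cos θ' − cos θ) = -1.7500
v = R·ω = -1.7500·-1.0000 = 1.7500

v = 1.7500, ω = -1.0000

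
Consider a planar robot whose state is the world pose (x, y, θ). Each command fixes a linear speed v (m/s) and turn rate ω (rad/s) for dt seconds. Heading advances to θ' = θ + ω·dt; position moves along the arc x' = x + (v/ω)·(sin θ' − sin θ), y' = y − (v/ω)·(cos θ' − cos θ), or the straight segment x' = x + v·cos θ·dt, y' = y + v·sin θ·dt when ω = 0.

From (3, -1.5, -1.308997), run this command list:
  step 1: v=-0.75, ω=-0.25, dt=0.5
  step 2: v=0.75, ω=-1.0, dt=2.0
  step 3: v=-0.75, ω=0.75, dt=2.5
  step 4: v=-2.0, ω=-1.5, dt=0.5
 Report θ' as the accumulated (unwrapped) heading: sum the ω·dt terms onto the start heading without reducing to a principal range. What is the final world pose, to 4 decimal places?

step 1: θ'=-1.4340 (R=3.0000) → pose (2.9258, -1.1327, -1.4340)
step 2: θ'=-3.4340 (R=-0.7500) → pose (1.9666, -1.9531, -3.4340)
step 3: θ'=-1.5590 (R=-1.0000) → pose (3.2548, -0.9838, -1.5590)
step 4: θ'=-2.3090 (R=1.3333) → pose (3.6018, -0.0707, -2.3090)

(3.6018, -0.0707, -2.3090)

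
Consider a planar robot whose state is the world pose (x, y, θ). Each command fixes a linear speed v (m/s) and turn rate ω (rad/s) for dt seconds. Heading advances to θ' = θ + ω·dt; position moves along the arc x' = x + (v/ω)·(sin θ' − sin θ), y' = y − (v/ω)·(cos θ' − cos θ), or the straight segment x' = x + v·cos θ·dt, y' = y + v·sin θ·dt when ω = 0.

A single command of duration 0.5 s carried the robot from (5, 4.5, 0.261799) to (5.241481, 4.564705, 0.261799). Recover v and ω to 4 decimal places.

v = 0.5000, ω = 0.0000

Δθ = 0.261799 − 0.261799 = 0.000000
ω = Δθ/dt = 0.000000/0.5 = 0.0000
ω = 0 → v = (Δx·cos θ + Δy·sin θ)/dt = 0.5000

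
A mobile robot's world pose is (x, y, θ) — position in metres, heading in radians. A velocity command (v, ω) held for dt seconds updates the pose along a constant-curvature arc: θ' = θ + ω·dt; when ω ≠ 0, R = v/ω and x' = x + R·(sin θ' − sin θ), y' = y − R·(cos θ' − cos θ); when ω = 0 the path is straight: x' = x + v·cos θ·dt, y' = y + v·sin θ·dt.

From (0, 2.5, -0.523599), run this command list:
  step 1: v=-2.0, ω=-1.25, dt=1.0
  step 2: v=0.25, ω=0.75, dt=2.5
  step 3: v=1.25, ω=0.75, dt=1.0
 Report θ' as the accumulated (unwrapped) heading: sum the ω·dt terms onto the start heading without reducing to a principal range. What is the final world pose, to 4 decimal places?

(0.6780, 4.3690, 0.8514)

step 1: θ'=-1.7736 (R=1.6000) → pose (-0.7672, 4.2079, -1.7736)
step 2: θ'=0.1014 (R=0.3333) → pose (-0.4070, 3.8091, 0.1014)
step 3: θ'=0.8514 (R=1.6667) → pose (0.6780, 4.3690, 0.8514)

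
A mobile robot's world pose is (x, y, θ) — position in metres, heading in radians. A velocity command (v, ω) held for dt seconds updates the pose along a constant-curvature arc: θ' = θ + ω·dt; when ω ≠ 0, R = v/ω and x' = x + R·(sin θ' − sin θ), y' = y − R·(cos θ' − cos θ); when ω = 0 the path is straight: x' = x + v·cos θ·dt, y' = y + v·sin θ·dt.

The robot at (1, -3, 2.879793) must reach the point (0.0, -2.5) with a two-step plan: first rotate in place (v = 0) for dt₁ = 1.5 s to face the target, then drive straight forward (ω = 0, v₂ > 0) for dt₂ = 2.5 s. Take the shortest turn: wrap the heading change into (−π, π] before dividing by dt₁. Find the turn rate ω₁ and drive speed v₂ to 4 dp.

heading to target = atan2(-2.5−-3, 0−1) = 2.6779
Δθ = wrap(2.6779 − 2.8798) = -0.2018; ω₁ = Δθ/dt₁ = -0.1346
distance = √((0−1)² + (-2.5−-3)²) = 1.1180; v₂ = distance/dt₂ = 0.4472

ω₁ = -0.1346, v₂ = 0.4472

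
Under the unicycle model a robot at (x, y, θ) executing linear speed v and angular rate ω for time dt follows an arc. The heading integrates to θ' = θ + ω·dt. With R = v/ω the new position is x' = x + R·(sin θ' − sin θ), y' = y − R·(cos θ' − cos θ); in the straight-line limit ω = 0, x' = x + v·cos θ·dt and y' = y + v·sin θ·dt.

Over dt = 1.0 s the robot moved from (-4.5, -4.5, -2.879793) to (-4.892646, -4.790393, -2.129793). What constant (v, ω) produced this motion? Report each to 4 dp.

Δθ = -2.129793 − -2.879793 = 0.750000
ω = Δθ/dt = 0.750000/1.0 = 0.7500
R = Δx/(sin θ' − sin θ) = 0.6667
v = R·ω = 0.6667·0.7500 = 0.5000

v = 0.5000, ω = 0.7500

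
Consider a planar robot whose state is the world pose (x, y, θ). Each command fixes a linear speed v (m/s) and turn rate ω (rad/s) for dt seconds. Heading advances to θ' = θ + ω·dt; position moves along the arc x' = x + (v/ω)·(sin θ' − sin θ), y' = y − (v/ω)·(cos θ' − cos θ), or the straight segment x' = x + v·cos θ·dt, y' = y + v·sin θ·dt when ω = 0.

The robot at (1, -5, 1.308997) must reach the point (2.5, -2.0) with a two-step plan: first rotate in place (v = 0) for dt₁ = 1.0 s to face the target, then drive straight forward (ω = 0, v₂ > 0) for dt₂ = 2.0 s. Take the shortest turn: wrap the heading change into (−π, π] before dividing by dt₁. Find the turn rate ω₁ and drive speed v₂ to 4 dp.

ω₁ = -0.2018, v₂ = 1.6771

heading to target = atan2(-2−-5, 2.5−1) = 1.1071
Δθ = wrap(1.1071 − 1.3090) = -0.2018; ω₁ = Δθ/dt₁ = -0.2018
distance = √((2.5−1)² + (-2−-5)²) = 3.3541; v₂ = distance/dt₂ = 1.6771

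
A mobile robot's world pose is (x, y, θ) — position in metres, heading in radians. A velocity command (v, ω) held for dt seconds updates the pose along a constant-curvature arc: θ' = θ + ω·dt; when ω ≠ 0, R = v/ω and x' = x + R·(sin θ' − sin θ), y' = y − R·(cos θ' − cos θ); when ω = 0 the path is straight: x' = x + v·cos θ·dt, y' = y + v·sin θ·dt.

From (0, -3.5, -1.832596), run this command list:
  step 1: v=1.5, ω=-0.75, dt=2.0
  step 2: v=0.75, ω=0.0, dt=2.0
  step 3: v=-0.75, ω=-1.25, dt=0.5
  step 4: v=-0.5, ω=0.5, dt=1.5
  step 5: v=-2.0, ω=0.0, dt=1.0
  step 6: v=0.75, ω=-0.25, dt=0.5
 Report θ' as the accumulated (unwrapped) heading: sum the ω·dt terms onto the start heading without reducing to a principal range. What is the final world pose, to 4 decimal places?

(-1.1747, -5.2358, -3.3326)

step 1: θ'=-3.3326 (R=-2.0000) → pose (-2.3115, -4.9460, -3.3326)
step 2: θ'=-3.3326 (straight) → pose (-3.7843, -4.6612, -3.3326)
step 3: θ'=-3.9576 (R=0.6000) → pose (-3.4611, -4.8392, -3.9576)
step 4: θ'=-3.2076 (R=-1.0000) → pose (-2.7987, -5.1519, -3.2076)
step 5: θ'=-3.2076 (straight) → pose (-0.8030, -5.2838, -3.2076)
step 6: θ'=-3.3326 (R=-3.0000) → pose (-1.1747, -5.2358, -3.3326)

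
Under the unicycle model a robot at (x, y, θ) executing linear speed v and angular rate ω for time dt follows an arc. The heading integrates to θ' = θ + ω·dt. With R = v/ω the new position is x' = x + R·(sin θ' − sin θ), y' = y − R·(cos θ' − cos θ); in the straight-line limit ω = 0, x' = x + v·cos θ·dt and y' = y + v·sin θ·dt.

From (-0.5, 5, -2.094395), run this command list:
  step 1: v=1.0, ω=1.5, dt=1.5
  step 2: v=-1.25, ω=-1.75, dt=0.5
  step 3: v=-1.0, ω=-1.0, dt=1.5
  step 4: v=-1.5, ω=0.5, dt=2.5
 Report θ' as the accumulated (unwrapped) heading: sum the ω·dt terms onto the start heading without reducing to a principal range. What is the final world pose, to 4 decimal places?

step 1: θ'=0.1556 (R=0.6667) → pose (0.1807, 4.0081, 0.1556)
step 2: θ'=-0.7194 (R=0.7143) → pose (-0.4007, 4.1764, -0.7194)
step 3: θ'=-2.2194 (R=1.0000) → pose (-0.5387, 5.5327, -2.2194)
step 4: θ'=-0.9694 (R=-3.0000) → pose (-0.4559, 9.0423, -0.9694)

(-0.4559, 9.0423, -0.9694)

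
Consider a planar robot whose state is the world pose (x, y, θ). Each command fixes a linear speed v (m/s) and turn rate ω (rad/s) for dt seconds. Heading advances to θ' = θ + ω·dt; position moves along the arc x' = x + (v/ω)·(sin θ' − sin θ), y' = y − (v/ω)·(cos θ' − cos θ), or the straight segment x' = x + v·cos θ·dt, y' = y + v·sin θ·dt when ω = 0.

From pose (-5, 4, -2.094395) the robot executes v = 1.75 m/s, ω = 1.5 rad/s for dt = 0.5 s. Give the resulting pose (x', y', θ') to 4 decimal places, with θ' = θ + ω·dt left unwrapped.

(-5.1265, 3.1548, -1.3444)

θ' = -2.0944 + 1.5·0.5 = -1.3444
R = v/ω = 1.75/1.5 = 1.1667
x' = -5 + 1.1667·(sin -1.3444 − sin -2.0944) = -5.1265
y' = 4 − 1.1667·(cos -1.3444 − cos -2.0944) = 3.1548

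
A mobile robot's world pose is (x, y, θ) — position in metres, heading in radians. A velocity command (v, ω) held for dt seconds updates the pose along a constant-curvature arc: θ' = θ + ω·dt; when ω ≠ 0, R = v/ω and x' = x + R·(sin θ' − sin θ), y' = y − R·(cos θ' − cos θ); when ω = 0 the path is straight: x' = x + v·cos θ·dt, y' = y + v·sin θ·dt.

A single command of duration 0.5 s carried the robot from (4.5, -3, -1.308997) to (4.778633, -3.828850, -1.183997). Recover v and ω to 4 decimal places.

Δθ = -1.183997 − -1.308997 = 0.125000
ω = Δθ/dt = 0.125000/0.5 = 0.2500
R = −Δy/(cos θ' − cos θ) = 7.0000
v = R·ω = 7.0000·0.2500 = 1.7500

v = 1.7500, ω = 0.2500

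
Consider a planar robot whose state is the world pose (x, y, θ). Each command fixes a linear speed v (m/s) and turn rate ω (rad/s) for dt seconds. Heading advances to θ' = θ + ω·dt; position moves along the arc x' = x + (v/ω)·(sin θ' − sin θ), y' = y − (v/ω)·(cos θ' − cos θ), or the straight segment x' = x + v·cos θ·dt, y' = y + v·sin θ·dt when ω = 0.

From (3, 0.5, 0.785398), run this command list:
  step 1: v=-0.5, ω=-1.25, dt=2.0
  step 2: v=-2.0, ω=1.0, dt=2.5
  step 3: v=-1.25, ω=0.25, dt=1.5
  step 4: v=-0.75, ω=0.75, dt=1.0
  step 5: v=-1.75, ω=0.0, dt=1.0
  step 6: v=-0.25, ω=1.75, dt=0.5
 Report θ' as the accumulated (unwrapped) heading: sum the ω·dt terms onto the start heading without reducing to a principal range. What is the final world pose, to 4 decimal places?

step 1: θ'=-1.7146 (R=0.4000) → pose (2.3213, 0.8402, -1.7146)
step 2: θ'=0.7854 (R=-2.0000) → pose (-1.0723, 2.5410, 0.7854)
step 3: θ'=1.1604 (R=-5.0000) → pose (-2.1216, 1.0003, 1.1604)
step 4: θ'=1.9104 (R=-1.0000) → pose (-2.1475, 0.2683, 1.9104)
step 5: θ'=1.9104 (straight) → pose (-1.5645, -1.3818, 1.9104)
step 6: θ'=2.7854 (R=-0.1429) → pose (-1.4797, -1.4681, 2.7854)

(-1.4797, -1.4681, 2.7854)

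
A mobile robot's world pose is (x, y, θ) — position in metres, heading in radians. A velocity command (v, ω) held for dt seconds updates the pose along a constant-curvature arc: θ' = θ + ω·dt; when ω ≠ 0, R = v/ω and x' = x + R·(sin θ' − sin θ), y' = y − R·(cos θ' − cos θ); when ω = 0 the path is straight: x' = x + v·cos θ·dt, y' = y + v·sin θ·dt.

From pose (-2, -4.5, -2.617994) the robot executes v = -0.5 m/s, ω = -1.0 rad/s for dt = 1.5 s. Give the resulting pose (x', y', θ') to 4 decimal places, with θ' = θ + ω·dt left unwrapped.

(-1.3358, -4.6530, -4.1180)

θ' = -2.6180 + -1.0·1.5 = -4.1180
R = v/ω = -0.5/-1.0 = 0.5000
x' = -2 + 0.5000·(sin -4.1180 − sin -2.6180) = -1.3358
y' = -4.5 − 0.5000·(cos -4.1180 − cos -2.6180) = -4.6530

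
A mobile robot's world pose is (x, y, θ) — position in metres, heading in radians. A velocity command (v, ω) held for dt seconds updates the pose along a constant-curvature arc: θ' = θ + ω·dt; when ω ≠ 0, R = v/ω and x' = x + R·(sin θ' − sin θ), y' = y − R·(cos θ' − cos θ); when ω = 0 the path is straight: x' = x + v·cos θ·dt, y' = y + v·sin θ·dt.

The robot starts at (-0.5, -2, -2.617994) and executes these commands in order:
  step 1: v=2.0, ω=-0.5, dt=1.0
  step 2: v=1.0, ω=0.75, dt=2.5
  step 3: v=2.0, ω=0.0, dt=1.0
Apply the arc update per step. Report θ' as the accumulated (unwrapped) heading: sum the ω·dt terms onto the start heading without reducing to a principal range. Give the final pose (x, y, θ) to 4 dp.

step 1: θ'=-3.1180 (R=-4.0000) → pose (-2.4056, -2.5348, -3.1180)
step 2: θ'=-1.2430 (R=1.3333) → pose (-3.6365, -4.2970, -1.2430)
step 3: θ'=-1.2430 (straight) → pose (-2.9926, -6.1905, -1.2430)

(-2.9926, -6.1905, -1.2430)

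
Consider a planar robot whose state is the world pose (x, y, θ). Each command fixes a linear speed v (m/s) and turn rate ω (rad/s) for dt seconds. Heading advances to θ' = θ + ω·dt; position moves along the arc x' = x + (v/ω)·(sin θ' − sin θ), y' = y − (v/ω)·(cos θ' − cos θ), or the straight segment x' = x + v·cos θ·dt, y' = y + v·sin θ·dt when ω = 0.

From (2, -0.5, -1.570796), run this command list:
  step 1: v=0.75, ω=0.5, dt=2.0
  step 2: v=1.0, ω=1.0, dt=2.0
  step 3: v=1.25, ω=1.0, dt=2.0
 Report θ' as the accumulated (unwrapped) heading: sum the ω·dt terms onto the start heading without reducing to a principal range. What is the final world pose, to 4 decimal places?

step 1: θ'=-0.5708 (R=1.5000) → pose (2.6895, -1.7622, -0.5708)
step 2: θ'=1.4292 (R=1.0000) → pose (4.2198, -1.0619, 1.4292)
step 3: θ'=3.4292 (R=1.2500) → pose (2.6278, 0.3132, 3.4292)

(2.6278, 0.3132, 3.4292)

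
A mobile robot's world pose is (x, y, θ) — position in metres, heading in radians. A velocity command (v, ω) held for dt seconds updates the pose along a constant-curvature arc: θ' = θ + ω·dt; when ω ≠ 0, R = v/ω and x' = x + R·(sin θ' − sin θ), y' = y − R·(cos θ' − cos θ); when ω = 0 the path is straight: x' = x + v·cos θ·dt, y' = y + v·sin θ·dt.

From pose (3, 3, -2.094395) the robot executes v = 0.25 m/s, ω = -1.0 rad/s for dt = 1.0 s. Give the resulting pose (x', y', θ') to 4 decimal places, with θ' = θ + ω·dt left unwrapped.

θ' = -2.0944 + -1.0·1.0 = -3.0944
R = v/ω = 0.25/-1.0 = -0.2500
x' = 3 + -0.2500·(sin -3.0944 − sin -2.0944) = 2.7953
y' = 3 − -0.2500·(cos -3.0944 − cos -2.0944) = 2.8753

(2.7953, 2.8753, -3.0944)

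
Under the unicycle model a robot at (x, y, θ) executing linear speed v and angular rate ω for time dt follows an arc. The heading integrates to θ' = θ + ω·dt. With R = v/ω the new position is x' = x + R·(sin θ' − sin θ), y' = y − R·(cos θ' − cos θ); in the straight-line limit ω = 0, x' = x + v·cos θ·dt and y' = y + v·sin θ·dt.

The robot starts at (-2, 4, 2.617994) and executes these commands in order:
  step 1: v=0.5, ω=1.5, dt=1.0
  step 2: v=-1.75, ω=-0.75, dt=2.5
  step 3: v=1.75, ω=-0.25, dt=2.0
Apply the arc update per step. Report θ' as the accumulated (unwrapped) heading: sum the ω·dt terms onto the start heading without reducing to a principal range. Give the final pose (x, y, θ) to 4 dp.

(-0.1033, 7.2038, 1.7430)

step 1: θ'=4.1180 (R=0.3333) → pose (-2.4428, 3.8980, 4.1180)
step 2: θ'=2.2430 (R=2.3333) → pose (1.3160, 4.0443, 2.2430)
step 3: θ'=1.7430 (R=-7.0000) → pose (-0.1033, 7.2038, 1.7430)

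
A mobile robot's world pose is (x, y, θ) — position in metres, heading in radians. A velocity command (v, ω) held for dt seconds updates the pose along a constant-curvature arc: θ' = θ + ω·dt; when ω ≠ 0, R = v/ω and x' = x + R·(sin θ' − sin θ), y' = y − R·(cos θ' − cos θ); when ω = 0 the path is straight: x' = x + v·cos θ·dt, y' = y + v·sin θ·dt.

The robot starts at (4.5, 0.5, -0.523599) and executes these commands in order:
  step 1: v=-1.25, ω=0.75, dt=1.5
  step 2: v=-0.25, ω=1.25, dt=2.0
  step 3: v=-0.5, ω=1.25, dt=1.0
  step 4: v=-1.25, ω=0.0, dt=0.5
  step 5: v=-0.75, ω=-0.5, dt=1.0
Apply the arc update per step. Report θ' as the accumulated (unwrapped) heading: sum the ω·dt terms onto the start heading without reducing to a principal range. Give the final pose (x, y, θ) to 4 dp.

step 1: θ'=0.6014 (R=-1.6667) → pose (2.7237, 0.4309, 0.6014)
step 2: θ'=3.1014 (R=-0.2000) → pose (2.8288, 0.0661, 3.1014)
step 3: θ'=4.3514 (R=-0.4000) → pose (3.2191, 0.3245, 4.3514)
step 4: θ'=4.3514 (straight) → pose (3.4398, 0.9092, 4.3514)
step 5: θ'=3.8514 (R=1.5000) → pose (3.8656, 1.5172, 3.8514)

(3.8656, 1.5172, 3.8514)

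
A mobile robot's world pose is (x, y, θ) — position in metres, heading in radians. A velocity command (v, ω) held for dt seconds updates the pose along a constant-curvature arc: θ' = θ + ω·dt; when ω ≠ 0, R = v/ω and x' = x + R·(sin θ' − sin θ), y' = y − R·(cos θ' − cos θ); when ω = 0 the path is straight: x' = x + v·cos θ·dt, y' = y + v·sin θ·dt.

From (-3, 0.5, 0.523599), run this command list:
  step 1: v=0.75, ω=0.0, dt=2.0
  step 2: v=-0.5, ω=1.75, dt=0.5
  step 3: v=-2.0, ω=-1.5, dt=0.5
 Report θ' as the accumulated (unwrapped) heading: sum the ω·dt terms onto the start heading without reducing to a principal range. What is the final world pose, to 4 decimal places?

step 1: θ'=0.5236 (straight) → pose (-1.7010, 1.2500, 0.5236)
step 2: θ'=1.3986 (R=-0.2857) → pose (-1.8396, 1.0515, 1.3986)
step 3: θ'=0.6486 (R=1.3333) → pose (-2.3478, 0.2174, 0.6486)

(-2.3478, 0.2174, 0.6486)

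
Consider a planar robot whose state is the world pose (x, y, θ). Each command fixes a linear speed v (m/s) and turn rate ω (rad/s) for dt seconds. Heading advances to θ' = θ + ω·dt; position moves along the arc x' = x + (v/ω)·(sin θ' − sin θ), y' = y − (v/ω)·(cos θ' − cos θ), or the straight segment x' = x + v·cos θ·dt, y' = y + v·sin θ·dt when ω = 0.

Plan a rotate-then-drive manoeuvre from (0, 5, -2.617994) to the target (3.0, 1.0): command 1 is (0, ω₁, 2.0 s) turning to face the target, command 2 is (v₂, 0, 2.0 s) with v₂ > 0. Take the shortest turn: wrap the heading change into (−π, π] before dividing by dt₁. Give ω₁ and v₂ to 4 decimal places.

heading to target = atan2(1−5, 3−0) = -0.9273
Δθ = wrap(-0.9273 − -2.6180) = 1.6907; ω₁ = Δθ/dt₁ = 0.8453
distance = √((3−0)² + (1−5)²) = 5.0000; v₂ = distance/dt₂ = 2.5000

ω₁ = 0.8453, v₂ = 2.5000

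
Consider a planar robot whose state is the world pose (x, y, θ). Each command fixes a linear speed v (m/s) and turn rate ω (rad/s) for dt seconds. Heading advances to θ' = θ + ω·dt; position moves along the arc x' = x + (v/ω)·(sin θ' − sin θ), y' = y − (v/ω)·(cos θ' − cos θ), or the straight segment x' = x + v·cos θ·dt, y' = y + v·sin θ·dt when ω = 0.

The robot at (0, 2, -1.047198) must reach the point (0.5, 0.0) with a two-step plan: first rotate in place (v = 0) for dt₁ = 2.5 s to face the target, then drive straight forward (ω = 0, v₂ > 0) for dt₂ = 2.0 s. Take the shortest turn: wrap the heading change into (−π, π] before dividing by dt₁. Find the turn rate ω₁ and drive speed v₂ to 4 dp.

heading to target = atan2(0−2, 0.5−0) = -1.3258
Δθ = wrap(-1.3258 − -1.0472) = -0.2786; ω₁ = Δθ/dt₁ = -0.1114
distance = √((0.5−0)² + (0−2)²) = 2.0616; v₂ = distance/dt₂ = 1.0308

ω₁ = -0.1114, v₂ = 1.0308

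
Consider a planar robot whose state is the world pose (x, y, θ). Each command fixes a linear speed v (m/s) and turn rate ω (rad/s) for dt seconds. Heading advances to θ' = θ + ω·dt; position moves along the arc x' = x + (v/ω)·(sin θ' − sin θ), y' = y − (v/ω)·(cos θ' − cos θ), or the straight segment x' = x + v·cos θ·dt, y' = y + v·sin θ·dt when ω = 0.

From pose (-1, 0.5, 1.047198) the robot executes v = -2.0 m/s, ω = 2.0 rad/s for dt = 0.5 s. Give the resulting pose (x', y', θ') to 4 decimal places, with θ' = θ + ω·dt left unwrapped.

(-1.0226, -0.4586, 2.0472)

θ' = 1.0472 + 2.0·0.5 = 2.0472
R = v/ω = -2.0/2.0 = -1.0000
x' = -1 + -1.0000·(sin 2.0472 − sin 1.0472) = -1.0226
y' = 0.5 − -1.0000·(cos 2.0472 − cos 1.0472) = -0.4586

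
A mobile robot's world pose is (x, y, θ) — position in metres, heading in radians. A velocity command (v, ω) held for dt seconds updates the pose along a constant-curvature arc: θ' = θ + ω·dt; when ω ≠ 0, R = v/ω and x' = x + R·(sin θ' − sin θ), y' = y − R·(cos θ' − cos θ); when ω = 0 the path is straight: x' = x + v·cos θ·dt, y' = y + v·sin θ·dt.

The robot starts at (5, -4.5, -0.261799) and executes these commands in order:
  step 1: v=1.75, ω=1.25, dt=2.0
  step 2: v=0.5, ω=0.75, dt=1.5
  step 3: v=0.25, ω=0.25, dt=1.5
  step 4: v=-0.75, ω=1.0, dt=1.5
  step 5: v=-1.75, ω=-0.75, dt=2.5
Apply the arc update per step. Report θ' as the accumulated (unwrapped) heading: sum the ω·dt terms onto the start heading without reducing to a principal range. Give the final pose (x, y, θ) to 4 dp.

(7.1823, 2.2525, 3.3632)

step 1: θ'=2.2382 (R=1.4000) → pose (6.4619, -2.2812, 2.2382)
step 2: θ'=3.3632 (R=0.6667) → pose (5.7918, -2.0434, 3.3632)
step 3: θ'=3.7382 (R=1.0000) → pose (5.4498, -2.1917, 3.7382)
step 4: θ'=5.2382 (R=-0.7500) → pose (5.6771, -1.1949, 5.2382)
step 5: θ'=3.3632 (R=2.3333) → pose (7.1823, 2.2525, 3.3632)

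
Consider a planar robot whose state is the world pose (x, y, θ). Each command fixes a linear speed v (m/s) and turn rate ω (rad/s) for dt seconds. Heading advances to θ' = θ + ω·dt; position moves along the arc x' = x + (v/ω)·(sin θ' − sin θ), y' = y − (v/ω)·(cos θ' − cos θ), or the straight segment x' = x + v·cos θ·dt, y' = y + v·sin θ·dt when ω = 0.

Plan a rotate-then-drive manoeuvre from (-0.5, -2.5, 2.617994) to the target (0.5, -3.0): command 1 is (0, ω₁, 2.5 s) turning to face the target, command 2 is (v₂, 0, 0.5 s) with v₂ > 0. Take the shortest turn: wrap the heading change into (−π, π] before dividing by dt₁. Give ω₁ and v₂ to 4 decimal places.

ω₁ = -1.2327, v₂ = 2.2361

heading to target = atan2(-3−-2.5, 0.5−-0.5) = -0.4636
Δθ = wrap(-0.4636 − 2.6180) = -3.0816; ω₁ = Δθ/dt₁ = -1.2327
distance = √((0.5−-0.5)² + (-3−-2.5)²) = 1.1180; v₂ = distance/dt₂ = 2.2361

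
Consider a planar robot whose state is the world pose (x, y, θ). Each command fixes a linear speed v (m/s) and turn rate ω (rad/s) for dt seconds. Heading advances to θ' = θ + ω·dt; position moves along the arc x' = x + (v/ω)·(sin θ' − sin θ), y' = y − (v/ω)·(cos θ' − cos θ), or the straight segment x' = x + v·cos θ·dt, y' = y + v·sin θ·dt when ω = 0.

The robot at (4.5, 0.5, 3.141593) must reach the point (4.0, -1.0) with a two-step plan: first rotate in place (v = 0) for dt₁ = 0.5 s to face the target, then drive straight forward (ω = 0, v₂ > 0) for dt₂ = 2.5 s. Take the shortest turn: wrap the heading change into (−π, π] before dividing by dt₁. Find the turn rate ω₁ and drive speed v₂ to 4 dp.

heading to target = atan2(-1−0.5, 4−4.5) = -1.8925
Δθ = wrap(-1.8925 − 3.1416) = 1.2490; ω₁ = Δθ/dt₁ = 2.4981
distance = √((4−4.5)² + (-1−0.5)²) = 1.5811; v₂ = distance/dt₂ = 0.6325

ω₁ = 2.4981, v₂ = 0.6325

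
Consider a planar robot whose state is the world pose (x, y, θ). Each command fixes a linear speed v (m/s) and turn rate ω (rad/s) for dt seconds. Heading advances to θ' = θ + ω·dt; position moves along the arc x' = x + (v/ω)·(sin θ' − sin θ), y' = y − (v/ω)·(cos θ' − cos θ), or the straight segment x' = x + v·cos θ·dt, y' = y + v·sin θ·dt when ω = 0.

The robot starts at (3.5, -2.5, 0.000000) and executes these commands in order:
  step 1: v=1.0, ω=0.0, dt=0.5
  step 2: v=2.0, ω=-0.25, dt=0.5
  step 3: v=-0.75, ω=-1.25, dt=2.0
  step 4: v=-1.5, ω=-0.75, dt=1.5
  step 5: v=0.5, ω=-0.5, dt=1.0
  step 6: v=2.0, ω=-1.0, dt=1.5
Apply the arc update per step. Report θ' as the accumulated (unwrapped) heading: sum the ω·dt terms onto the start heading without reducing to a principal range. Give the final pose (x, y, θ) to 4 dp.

(7.3568, 1.4457, -5.7500)

step 1: θ'=0.0000 (straight) → pose (4.0000, -2.5000, 0.0000)
step 2: θ'=-0.1250 (R=-8.0000) → pose (4.9974, -2.5624, -0.1250)
step 3: θ'=-2.6250 (R=0.6000) → pose (4.7759, -1.4454, -2.6250)
step 4: θ'=-3.7500 (R=2.0000) → pose (6.9068, -1.5433, -3.7500)
step 5: θ'=-4.2500 (R=-1.0000) → pose (6.5834, -1.1688, -4.2500)
step 6: θ'=-5.7500 (R=-2.0000) → pose (7.3568, 1.4457, -5.7500)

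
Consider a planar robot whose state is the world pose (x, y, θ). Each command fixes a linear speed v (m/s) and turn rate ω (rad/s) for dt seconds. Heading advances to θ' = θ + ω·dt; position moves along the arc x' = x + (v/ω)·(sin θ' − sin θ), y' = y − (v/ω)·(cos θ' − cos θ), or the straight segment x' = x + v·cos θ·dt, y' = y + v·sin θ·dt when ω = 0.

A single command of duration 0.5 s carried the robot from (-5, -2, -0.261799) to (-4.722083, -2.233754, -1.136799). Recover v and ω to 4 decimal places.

Δθ = -1.136799 − -0.261799 = -0.875000
ω = Δθ/dt = -0.875000/0.5 = -1.7500
R = Δx/(sin θ' − sin θ) = -0.4286
v = R·ω = -0.4286·-1.7500 = 0.7500

v = 0.7500, ω = -1.7500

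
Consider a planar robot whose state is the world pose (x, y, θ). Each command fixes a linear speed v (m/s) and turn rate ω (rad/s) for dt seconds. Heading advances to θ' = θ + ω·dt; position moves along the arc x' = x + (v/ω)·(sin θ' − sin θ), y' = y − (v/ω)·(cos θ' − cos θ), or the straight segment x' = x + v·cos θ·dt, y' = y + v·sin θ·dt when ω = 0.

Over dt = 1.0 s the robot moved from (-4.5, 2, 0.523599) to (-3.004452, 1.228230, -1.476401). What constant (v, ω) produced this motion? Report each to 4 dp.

Δθ = -1.476401 − 0.523599 = -2.000000
ω = Δθ/dt = -2.000000/1.0 = -2.0000
R = Δx/(sin θ' − sin θ) = -1.0000
v = R·ω = -1.0000·-2.0000 = 2.0000

v = 2.0000, ω = -2.0000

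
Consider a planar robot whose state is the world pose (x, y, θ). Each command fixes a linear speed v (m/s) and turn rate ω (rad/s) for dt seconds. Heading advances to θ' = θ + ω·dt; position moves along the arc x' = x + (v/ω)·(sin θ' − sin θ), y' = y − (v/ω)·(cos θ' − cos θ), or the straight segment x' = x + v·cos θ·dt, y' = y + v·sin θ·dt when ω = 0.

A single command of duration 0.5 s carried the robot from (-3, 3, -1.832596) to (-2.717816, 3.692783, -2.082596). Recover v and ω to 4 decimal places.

Δθ = -2.082596 − -1.832596 = -0.250000
ω = Δθ/dt = -0.250000/0.5 = -0.5000
R = −Δy/(cos θ' − cos θ) = 3.0000
v = R·ω = 3.0000·-0.5000 = -1.5000

v = -1.5000, ω = -0.5000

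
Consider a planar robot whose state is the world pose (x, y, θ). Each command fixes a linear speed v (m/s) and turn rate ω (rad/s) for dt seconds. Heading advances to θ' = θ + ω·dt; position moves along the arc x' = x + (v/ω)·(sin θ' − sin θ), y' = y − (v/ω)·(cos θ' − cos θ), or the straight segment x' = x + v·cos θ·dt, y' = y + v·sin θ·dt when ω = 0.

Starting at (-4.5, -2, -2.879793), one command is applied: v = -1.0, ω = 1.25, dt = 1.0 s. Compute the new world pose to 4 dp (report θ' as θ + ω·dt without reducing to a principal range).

θ' = -2.8798 + 1.25·1.0 = -1.6298
R = v/ω = -1.0/1.25 = -0.8000
x' = -4.5 + -0.8000·(sin -1.6298 − sin -2.8798) = -3.9084
y' = -2 − -0.8000·(cos -1.6298 − cos -2.8798) = -1.2744

(-3.9084, -1.2744, -1.6298)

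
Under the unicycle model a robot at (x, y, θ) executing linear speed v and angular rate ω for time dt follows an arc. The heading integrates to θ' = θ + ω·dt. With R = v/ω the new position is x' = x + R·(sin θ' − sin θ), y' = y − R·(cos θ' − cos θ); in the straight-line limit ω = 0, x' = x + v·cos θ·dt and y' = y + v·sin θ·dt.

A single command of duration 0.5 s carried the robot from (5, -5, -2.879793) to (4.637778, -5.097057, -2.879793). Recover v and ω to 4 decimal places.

Δθ = -2.879793 − -2.879793 = 0.000000
ω = Δθ/dt = 0.000000/0.5 = 0.0000
ω = 0 → v = (Δx·cos θ + Δy·sin θ)/dt = 0.7500

v = 0.7500, ω = 0.0000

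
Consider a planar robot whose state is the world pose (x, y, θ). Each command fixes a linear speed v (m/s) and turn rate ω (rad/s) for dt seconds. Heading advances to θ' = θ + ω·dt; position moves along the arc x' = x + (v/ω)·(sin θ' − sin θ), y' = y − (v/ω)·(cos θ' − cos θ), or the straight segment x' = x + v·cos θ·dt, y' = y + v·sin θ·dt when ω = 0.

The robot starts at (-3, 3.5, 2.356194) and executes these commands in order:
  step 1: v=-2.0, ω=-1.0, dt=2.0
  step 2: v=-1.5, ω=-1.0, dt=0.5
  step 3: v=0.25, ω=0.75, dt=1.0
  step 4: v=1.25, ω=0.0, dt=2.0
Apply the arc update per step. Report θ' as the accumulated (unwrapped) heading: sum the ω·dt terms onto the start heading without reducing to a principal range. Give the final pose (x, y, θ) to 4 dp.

(-2.1626, 1.6130, 0.6062)

step 1: θ'=0.3562 (R=2.0000) → pose (-3.7168, 0.2113, 0.3562)
step 2: θ'=-0.1438 (R=1.5000) → pose (-4.4548, 0.1327, -0.1438)
step 3: θ'=0.6062 (R=0.3333) → pose (-4.2171, 0.1886, 0.6062)
step 4: θ'=0.6062 (straight) → pose (-2.1626, 1.6130, 0.6062)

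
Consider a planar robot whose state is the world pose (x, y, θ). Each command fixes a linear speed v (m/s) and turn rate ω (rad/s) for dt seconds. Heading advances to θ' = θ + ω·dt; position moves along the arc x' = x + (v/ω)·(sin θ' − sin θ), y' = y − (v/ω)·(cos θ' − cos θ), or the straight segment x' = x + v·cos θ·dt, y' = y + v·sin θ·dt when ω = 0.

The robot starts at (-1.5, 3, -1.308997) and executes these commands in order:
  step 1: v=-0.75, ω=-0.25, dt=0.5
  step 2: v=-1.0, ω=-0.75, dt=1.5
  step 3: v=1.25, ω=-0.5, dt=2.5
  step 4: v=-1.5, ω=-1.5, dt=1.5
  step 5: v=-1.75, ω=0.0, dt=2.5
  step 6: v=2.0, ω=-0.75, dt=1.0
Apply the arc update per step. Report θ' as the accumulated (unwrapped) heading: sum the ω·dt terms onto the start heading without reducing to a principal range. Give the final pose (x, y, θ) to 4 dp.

(-6.6406, 1.7600, -6.8090)

step 1: θ'=-1.4340 (R=3.0000) → pose (-1.5742, 3.3673, -1.4340)
step 2: θ'=-2.5590 (R=1.3333) → pose (-0.9869, 4.6626, -2.5590)
step 3: θ'=-3.8090 (R=-2.5000) → pose (-3.9098, 4.7866, -3.8090)
step 4: θ'=-6.0590 (R=1.0000) → pose (-4.3064, 3.0262, -6.0590)
step 5: θ'=-6.0590 (straight) → pose (-8.5719, 2.0535, -6.0590)
step 6: θ'=-6.8090 (R=-2.6667) → pose (-6.6406, 1.7600, -6.8090)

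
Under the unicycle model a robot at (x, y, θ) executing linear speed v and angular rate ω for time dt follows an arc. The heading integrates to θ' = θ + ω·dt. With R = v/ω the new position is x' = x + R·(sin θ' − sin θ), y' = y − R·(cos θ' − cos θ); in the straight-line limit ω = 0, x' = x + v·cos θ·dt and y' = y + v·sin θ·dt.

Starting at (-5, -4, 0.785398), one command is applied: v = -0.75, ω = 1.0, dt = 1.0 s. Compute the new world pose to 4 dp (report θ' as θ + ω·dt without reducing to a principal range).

θ' = 0.7854 + 1.0·1.0 = 1.7854
R = v/ω = -0.75/1.0 = -0.7500
x' = -5 + -0.7500·(sin 1.7854 − sin 0.7854) = -5.2025
y' = -4 − -0.7500·(cos 1.7854 − cos 0.7854) = -4.6900

(-5.2025, -4.6900, 1.7854)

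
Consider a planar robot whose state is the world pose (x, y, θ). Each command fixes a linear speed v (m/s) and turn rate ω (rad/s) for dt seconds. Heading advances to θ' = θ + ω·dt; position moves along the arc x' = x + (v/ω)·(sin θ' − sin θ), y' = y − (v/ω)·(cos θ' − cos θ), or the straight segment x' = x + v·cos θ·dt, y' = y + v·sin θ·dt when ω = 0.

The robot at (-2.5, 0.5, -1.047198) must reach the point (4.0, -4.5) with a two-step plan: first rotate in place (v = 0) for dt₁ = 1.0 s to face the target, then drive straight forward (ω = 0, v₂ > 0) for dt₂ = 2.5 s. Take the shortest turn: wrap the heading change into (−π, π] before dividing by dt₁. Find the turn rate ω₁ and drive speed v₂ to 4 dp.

ω₁ = 0.3915, v₂ = 3.2802

heading to target = atan2(-4.5−0.5, 4−-2.5) = -0.6557
Δθ = wrap(-0.6557 − -1.0472) = 0.3915; ω₁ = Δθ/dt₁ = 0.3915
distance = √((4−-2.5)² + (-4.5−0.5)²) = 8.2006; v₂ = distance/dt₂ = 3.2802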